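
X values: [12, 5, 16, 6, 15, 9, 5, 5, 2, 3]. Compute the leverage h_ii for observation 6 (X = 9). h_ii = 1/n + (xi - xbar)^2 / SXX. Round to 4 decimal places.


n = 10, xbar = 7.8000.
SXX = sum((xi - xbar)^2) = 221.6000.
h = 1/10 + (9 - 7.8000)^2 / 221.6000 = 0.1065.

0.1065


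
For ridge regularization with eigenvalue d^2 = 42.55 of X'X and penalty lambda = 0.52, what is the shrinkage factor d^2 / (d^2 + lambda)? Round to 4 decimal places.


Denominator = d^2 + lambda = 42.55 + 0.52 = 43.0700.
Shrinkage = 42.55 / 43.0700 = 0.9879.

0.9879


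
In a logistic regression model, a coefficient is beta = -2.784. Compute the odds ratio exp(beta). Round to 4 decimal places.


The odds ratio is computed as:
OR = e^(-2.784) = 0.0618.

0.0618


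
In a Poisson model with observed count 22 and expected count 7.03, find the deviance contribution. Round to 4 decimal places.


First: ln(22/7.03) = 1.140856.
Then: 22 * 1.140856 = 25.098832.
y - mu = 22 - 7.03 = 14.97.
D = 2(25.098832 - 14.97) = 20.257664, which rounds to 20.2577.

20.2577


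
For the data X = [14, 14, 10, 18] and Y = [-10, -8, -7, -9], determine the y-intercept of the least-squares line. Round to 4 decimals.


First find the slope: b1 = -0.2500.
Means: xbar = 14.0000, ybar = -8.5000.
b0 = ybar - b1 * xbar = -8.5000 - -0.2500 * 14.0000 = -5.0000.

-5.0000


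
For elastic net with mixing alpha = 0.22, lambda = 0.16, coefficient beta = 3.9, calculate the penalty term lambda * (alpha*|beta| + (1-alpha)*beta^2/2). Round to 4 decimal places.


L1 component = 0.22 * |3.9| = 0.8580.
L2 component = 0.78 * 3.9^2 / 2 = 5.9319.
Penalty = 0.16 * (0.8580 + 5.9319) = 0.16 * 6.7899 = 1.0864.

1.0864


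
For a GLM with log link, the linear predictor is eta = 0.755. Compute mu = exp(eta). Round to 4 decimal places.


The inverse log link gives:
mu = exp(0.755) = 2.1276.

2.1276


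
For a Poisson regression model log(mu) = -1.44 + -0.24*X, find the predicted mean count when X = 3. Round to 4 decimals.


Compute eta = -1.44 + -0.24 * 3 = -2.1600.
Apply inverse link: mu = e^-2.1600 = 0.1153.

0.1153


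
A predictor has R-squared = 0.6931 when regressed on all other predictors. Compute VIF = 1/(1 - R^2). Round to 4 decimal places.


Using VIF = 1/(1 - R^2_j):
1 - 0.6931 = 0.3069.
VIF = 3.2584.

3.2584


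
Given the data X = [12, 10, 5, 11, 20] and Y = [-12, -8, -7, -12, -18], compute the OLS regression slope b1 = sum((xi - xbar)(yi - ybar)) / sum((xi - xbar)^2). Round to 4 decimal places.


Calculate xbar = 11.6000, ybar = -11.4000.
S_xx = 117.2000, S_xy = -89.8000.
Using b1 = S_xy / S_xx = -89.8000 / 117.2000, we get b1 = -0.7662.

-0.7662


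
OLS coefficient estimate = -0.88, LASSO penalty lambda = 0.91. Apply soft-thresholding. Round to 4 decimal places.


Check: |-0.88| = 0.88 vs lambda = 0.91.
Since |beta| <= lambda, the coefficient is set to 0.
Soft-thresholded coefficient = 0.0000.

0.0000


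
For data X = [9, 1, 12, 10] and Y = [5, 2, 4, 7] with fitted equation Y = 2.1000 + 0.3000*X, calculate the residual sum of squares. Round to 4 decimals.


Predicted values from Y = 2.1000 + 0.3000*X.
Residuals: [0.2000, -0.4000, -1.7000, 1.9000].
SSres = 6.7000.

6.7000


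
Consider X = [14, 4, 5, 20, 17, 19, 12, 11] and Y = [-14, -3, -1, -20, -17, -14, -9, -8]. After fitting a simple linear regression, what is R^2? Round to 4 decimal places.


Fit the OLS line: b0 = 2.8111, b1 = -1.0636.
SSres = 26.9821.
SStot = 311.5000.
R^2 = 1 - 26.9821/311.5000 = 0.9134.

0.9134


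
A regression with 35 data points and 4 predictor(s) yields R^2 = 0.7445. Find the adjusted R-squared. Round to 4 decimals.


Using the formula:
(1 - 0.7445) = 0.2555.
Multiply by 34/30: 0.2555 * 34 = 8.6870, then 8.6870 / 30 = 0.2896.
Adj R^2 = 1 - 0.2896 = 0.7104.

0.7104


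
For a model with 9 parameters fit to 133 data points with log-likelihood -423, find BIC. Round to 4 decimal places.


Compute k*ln(n) = 9*ln(133) = 9*4.890349 = 44.013141.
Then -2*loglik = 846.
BIC = 44.013141 + 846 = 890.013141, which rounds to 890.0131.

890.0131


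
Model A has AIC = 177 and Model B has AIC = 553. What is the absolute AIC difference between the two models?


|AIC_A - AIC_B| = |177 - 553| = 376.
Model A is preferred (lower AIC).

376


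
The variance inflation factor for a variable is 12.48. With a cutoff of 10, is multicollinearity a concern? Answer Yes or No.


Compare VIF = 12.48 to the threshold of 10.
12.48 >= 10, so the answer is Yes.

Yes


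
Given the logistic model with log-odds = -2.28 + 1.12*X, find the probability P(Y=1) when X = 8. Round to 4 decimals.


z = -2.28 + 1.12 * 8 = 6.6800.
Sigmoid: P = 1 / (1 + exp(-6.6800)) = 0.9987.

0.9987


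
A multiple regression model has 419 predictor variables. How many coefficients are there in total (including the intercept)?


Total coefficients = number of predictors + 1 (for the intercept).
= 419 + 1 = 420.

420


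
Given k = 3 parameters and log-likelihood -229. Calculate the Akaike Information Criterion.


AIC = 2k - 2*loglik = 2(3) - 2(-229).
= 6 + 458 = 464.

464


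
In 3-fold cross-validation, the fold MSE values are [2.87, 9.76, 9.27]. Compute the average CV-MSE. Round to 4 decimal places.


Add all fold MSEs: 21.9000.
Divide by k = 3: 21.9000/3 = 7.3000.

7.3000


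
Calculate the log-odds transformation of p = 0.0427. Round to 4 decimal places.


The odds are p/(1-p) = 0.0427 / 0.9573 = 0.0446.
logit(p) = ln(0.0446) = -3.1099.

-3.1099


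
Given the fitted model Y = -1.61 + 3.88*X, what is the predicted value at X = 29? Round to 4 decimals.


Plug X = 29 into Y = -1.61 + 3.88*X:
Y = -1.61 + 112.5200 = 110.9100.

110.9100


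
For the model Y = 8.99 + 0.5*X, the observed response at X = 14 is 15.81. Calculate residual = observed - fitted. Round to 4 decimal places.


Fitted value at X = 14 is yhat = 8.99 + 0.5*14 = 15.9900.
Residual = 15.81 - 15.9900 = -0.1800.

-0.1800


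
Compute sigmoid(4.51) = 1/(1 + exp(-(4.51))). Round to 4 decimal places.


Compute exp(-4.5100) = 0.0110.
Sigmoid = 1 / (1 + 0.0110) = 1 / 1.0110 = 0.9891.

0.9891


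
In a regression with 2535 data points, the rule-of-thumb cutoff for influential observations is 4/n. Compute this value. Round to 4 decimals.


The threshold is 4/n.
4/2535 = 0.0016.

0.0016


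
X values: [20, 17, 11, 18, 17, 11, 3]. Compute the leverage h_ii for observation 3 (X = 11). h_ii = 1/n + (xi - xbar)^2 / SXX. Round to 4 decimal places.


Compute xbar = 13.8571 with n = 7 observations.
SXX = 208.8571.
Leverage = 1/7 + (11 - 13.8571)^2/208.8571 = 0.1819.

0.1819


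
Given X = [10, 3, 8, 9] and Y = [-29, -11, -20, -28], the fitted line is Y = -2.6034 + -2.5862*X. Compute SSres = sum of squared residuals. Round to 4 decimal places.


For each point, residual = actual - predicted.
Residuals: [-0.5346, -0.6380, 3.2930, -2.1208].
Sum of squared residuals = 16.0345.

16.0345


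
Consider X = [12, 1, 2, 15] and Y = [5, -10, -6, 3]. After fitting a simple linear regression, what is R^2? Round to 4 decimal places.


After computing the OLS fit (b0=-9.1980, b1=0.9597):
SSres = 16.7584, SStot = 154.0000.
R^2 = 1 - 16.7584/154.0000 = 0.8912.

0.8912


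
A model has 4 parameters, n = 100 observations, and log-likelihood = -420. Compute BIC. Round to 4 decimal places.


Compute k*ln(n) = 4*ln(100) = 4*4.605170 = 18.420680.
Then -2*loglik = 840.
BIC = 18.420680 + 840 = 858.420680, which rounds to 858.4207.

858.4207


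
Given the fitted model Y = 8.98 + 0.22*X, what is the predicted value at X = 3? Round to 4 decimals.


Plug X = 3 into Y = 8.98 + 0.22*X:
Y = 8.98 + 0.6600 = 9.6400.

9.6400


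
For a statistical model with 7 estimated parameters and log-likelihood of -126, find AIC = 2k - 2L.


AIC = 2k - 2*loglik = 2(7) - 2(-126).
= 14 + 252 = 266.

266


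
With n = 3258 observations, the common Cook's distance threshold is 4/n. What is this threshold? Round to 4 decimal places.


The threshold is 4/n.
4/3258 = 0.0012.

0.0012


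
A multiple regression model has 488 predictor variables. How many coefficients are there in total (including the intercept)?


Each predictor gets one coefficient, plus one intercept.
Total parameters = 488 + 1 = 489.

489


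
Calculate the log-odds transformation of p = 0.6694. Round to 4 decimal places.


Compute the odds: 0.6694/0.3306 = 2.0248.
Take the natural log: ln(2.0248) = 0.7055.

0.7055


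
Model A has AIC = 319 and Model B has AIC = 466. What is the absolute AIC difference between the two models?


|AIC_A - AIC_B| = |319 - 466| = 147.
Model A is preferred (lower AIC).

147


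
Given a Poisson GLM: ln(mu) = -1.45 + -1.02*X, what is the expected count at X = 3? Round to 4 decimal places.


Linear predictor: eta = -1.45 + (-1.02)(3) = -4.5100.
Expected count: mu = exp(-4.5100) = 0.0110.

0.0110


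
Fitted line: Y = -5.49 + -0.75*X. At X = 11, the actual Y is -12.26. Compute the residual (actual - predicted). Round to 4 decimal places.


Compute yhat = -5.49 + (-0.75)(11) = -13.7400.
Residual = actual - predicted = -12.26 - -13.7400 = 1.4800.

1.4800


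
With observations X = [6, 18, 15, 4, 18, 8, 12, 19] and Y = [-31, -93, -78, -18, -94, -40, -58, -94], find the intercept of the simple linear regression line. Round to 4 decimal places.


The slope is b1 = -5.2090.
Sample means are xbar = 12.5000 and ybar = -63.2500.
Intercept: b0 = -63.2500 - (-5.2090)(12.5000) = 1.8627.

1.8627


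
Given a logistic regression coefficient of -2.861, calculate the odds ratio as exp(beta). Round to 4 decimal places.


exp(-2.861) = 0.0572.
So the odds ratio is 0.0572.

0.0572


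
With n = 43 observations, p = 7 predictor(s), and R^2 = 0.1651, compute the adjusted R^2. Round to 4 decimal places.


Plug in: Adj R^2 = 1 - (1 - 0.1651) * 42/35.
= 1 - 0.8349 * 42/35
= 1 - 35.0658 / 35
= 1 - 1.0019 = -0.0019.

-0.0019


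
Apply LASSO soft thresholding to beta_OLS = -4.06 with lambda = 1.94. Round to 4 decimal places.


|beta_OLS| = 4.06.
lambda = 1.94.
Since |beta| > lambda, coefficient = sign(beta)*(|beta| - lambda) = -2.1200.
Result = -2.1200.

-2.1200


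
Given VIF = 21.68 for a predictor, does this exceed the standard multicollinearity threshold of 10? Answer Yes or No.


The threshold is 10.
VIF = 21.68 is >= 10.
Multicollinearity indication: Yes.

Yes


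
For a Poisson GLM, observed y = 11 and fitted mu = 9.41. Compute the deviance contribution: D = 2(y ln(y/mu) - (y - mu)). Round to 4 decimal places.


y/mu = 11/9.41 = 1.168969 (approx.), and ln(11/9.41) = 0.156122.
y * ln(y/mu) = 11 * 0.156122 = 1.717342.
y - mu = 1.59.
D = 2 * (1.717342 - 1.59) = 0.254684, which rounds to 0.2547.

0.2547


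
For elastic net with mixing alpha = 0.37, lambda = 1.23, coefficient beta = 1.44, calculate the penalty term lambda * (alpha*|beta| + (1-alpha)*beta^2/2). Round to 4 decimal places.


alpha * |beta| = 0.37 * 1.44 = 0.5328.
(1-alpha) * beta^2/2 = 0.63 * 2.0736/2 = 0.6532.
Total = 1.23 * (0.5328 + 0.6532) = 1.4588.

1.4588


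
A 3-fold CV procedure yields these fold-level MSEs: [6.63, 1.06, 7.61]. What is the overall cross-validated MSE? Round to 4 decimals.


Sum of fold MSEs = 15.3000.
Average = 15.3000 / 3 = 5.1000.

5.1000


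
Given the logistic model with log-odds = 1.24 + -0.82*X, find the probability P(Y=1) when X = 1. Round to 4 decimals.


z = 1.24 + -0.82 * 1 = 0.4200.
Sigmoid: P = 1 / (1 + exp(-0.4200)) = 0.6035.

0.6035


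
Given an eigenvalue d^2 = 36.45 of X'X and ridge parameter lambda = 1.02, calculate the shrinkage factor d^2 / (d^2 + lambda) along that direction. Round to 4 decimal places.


Compute the denominator: 36.45 + 1.02 = 37.4700.
Shrinkage factor = 36.45 / 37.4700 = 0.9728.

0.9728


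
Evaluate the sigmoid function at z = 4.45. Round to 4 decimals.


First, exp(-4.4500) = 0.0117.
Then sigma(z) = 1/(1 + 0.0117) = 0.9885.

0.9885


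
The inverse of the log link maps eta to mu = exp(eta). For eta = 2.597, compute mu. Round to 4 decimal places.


mu = exp(eta) = exp(2.597).
= 13.4234.

13.4234


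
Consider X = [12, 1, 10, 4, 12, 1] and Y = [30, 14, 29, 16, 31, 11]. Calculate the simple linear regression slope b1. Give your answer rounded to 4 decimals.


Calculate xbar = 6.6667, ybar = 21.8333.
S_xx = 139.3333, S_xy = 237.6667.
Using b1 = S_xy / S_xx = 237.6667 / 139.3333, we get b1 = 1.7057.

1.7057


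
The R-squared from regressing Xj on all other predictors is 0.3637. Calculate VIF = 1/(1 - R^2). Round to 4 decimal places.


VIF = 1 / (1 - 0.3637).
= 1 / 0.6363 = 1.5716.

1.5716


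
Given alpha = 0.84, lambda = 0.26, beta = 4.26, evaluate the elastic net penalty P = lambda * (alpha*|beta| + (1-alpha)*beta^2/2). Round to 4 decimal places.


alpha * |beta| = 0.84 * 4.26 = 3.5784.
(1-alpha) * beta^2/2 = 0.16 * 18.1476/2 = 1.4518.
Total = 0.26 * (3.5784 + 1.4518) = 1.3079.

1.3079


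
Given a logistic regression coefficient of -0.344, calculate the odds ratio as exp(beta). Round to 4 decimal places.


Odds ratio = exp(beta) = exp(-0.344).
= 0.7089.

0.7089


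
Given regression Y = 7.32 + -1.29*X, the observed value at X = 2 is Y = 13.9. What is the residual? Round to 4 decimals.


Compute yhat = 7.32 + (-1.29)(2) = 4.7400.
Residual = actual - predicted = 13.9 - 4.7400 = 9.1600.

9.1600


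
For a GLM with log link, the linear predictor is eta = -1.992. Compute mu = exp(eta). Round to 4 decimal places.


mu = exp(eta) = exp(-1.992).
= 0.1364.

0.1364


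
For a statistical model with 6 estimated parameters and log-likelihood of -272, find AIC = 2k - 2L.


AIC = 2*6 - 2*(-272).
= 12 + 544 = 556.

556


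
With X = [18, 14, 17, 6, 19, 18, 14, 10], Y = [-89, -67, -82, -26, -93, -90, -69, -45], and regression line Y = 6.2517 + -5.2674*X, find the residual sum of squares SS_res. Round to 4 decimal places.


Predicted values from Y = 6.2517 + -5.2674*X.
Residuals: [-0.4385, 0.4919, 1.2941, -0.6473, 0.8289, -1.4385, -1.5081, 1.4223].
SSres = 9.5816.

9.5816


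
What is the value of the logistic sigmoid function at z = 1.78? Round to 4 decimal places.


exp(-1.7800) = 0.1686.
1 + exp(-z) = 1.1686.
sigmoid = 1/1.1686 = 0.8557.

0.8557


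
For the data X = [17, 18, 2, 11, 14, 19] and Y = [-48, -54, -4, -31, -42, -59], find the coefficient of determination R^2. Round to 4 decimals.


Fit the OLS line: b0 = 2.7428, b1 = -3.1414.
SSres = 12.8023.
SStot = 2001.3333.
R^2 = 1 - 12.8023/2001.3333 = 0.9936.

0.9936


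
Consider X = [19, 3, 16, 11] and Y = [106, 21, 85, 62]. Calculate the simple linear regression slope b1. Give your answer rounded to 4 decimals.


First compute the means: xbar = 12.2500, ybar = 68.5000.
Then S_xx = sum((xi - xbar)^2) = 146.7500.
S_xy = sum((xi - xbar)(yi - ybar)) = 762.5000.
b1 = S_xy / S_xx = 762.5000 / 146.7500 = 5.1959.

5.1959


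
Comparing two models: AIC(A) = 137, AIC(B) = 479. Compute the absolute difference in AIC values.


|AIC_A - AIC_B| = |137 - 479| = 342.
Model A is preferred (lower AIC).

342


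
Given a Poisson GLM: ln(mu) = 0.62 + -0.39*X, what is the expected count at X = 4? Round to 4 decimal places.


eta = 0.62 + -0.39 * 4 = -0.9400.
mu = exp(-0.9400) = 0.3906.

0.3906


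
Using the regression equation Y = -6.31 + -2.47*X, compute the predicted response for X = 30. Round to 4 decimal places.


Substitute X = 30 into the equation:
Y = -6.31 + -2.47 * 30 = -6.31 + -74.1000 = -80.4100.

-80.4100


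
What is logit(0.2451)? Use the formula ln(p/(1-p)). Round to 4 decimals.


1 - p = 0.7549.
p/(1-p) = 0.3247.
logit = ln(0.3247) = -1.1249.

-1.1249


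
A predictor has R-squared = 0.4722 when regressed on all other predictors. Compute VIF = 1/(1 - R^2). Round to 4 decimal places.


Using VIF = 1/(1 - R^2_j):
1 - 0.4722 = 0.5278.
VIF = 1.8947.

1.8947


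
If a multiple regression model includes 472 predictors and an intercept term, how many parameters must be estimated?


Each predictor gets one coefficient, plus one intercept.
Total parameters = 472 + 1 = 473.

473


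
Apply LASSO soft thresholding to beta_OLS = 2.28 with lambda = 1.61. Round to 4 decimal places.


Check: |2.28| = 2.28 vs lambda = 1.61.
Since |beta| > lambda, coefficient = sign(beta)*(|beta| - lambda) = 0.6700.
Soft-thresholded coefficient = 0.6700.

0.6700


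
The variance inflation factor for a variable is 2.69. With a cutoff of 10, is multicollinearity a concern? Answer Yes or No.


Check: VIF = 2.69 vs threshold = 10.
Since 2.69 < 10, the answer is No.

No


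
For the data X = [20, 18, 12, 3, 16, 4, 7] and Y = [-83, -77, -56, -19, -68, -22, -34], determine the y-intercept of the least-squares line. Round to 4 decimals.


The slope is b1 = -3.8283.
Sample means are xbar = 11.4286 and ybar = -51.2857.
Intercept: b0 = -51.2857 - (-3.8283)(11.4286) = -7.5337.

-7.5337


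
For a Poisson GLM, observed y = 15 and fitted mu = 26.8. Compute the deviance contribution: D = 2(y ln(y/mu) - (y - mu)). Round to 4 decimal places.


y/mu = 15/26.8 = 0.559701 (approx.), and ln(15/26.8) = -0.580352.
y * ln(y/mu) = 15 * -0.580352 = -8.705280.
y - mu = -11.8.
D = 2 * (-8.705280 - -11.8) = 6.189440, which rounds to 6.1894.

6.1894


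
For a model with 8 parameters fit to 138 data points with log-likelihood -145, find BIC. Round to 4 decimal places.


ln(138) = 4.927254.
k * ln(n) = 8 * 4.927254 = 39.418032.
-2L = 290.
BIC = 39.418032 + 290 = 329.418032, which rounds to 329.4180.

329.4180


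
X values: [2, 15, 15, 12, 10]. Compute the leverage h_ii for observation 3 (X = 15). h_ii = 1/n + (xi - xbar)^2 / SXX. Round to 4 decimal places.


Compute xbar = 10.8000 with n = 5 observations.
SXX = 114.8000.
Leverage = 1/5 + (15 - 10.8000)^2/114.8000 = 0.3537.

0.3537


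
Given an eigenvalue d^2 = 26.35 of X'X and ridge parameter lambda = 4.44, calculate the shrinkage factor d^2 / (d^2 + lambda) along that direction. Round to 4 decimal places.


Denominator = d^2 + lambda = 26.35 + 4.44 = 30.7900.
Shrinkage = 26.35 / 30.7900 = 0.8558.

0.8558


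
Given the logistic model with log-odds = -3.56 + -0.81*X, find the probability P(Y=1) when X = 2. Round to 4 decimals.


Compute z = -3.56 + (-0.81)(2) = -5.1800.
exp(-z) = 177.6828.
P = 1/(1 + 177.6828) = 0.0056.

0.0056


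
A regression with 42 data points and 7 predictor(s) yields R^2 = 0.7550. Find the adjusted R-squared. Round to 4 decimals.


Plug in: Adj R^2 = 1 - (1 - 0.7550) * 41/34.
= 1 - 0.2450 * 41/34
= 1 - 10.0450 / 34
= 1 - 0.2954 = 0.7046.

0.7046


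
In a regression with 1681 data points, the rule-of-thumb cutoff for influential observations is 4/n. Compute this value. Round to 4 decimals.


Using the rule of thumb:
Threshold = 4 / 1681 = 0.0024.

0.0024


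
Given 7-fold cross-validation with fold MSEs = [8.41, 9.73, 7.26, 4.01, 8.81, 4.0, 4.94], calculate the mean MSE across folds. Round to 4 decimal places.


Total MSE across folds = 47.1600.
CV-MSE = 47.1600/7 = 6.7371.

6.7371


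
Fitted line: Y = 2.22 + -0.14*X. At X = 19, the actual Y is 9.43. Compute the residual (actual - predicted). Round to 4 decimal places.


Predicted = 2.22 + -0.14 * 19 = -0.4400.
Residual = 9.43 - -0.4400 = 9.8700.

9.8700


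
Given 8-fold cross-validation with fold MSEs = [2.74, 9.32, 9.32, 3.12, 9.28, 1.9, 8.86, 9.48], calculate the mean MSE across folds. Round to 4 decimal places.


Add all fold MSEs: 54.0200.
Divide by k = 8: 54.0200/8 = 6.7525.

6.7525


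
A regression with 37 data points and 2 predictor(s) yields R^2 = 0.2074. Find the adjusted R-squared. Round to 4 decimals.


Adjusted R^2 = 1 - (1 - R^2) * (n-1)/(n-p-1).
(1 - R^2) = 0.7926.
(n-1)/(n-p-1) = 36/34.
(1 - R^2) * (n-1) = 0.7926 * 36 = 28.5336.
Divide by (n-p-1): 28.5336 / 34 = 0.8392.
Adj R^2 = 1 - 0.8392 = 0.1608.

0.1608


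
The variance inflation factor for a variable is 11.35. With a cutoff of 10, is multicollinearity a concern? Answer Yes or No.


Check: VIF = 11.35 vs threshold = 10.
Since 11.35 >= 10, the answer is Yes.

Yes


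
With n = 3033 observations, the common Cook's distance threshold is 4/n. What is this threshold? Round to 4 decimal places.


The threshold is 4/n.
4/3033 = 0.0013.

0.0013


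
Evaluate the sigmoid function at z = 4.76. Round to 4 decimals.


First, exp(-4.7600) = 0.0086.
Then sigma(z) = 1/(1 + 0.0086) = 0.9915.

0.9915


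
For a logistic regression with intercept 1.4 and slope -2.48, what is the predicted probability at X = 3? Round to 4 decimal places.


z = 1.4 + -2.48 * 3 = -6.0400.
Sigmoid: P = 1 / (1 + exp(6.0400)) = 0.0024.

0.0024


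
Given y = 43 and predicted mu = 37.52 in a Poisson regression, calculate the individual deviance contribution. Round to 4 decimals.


y/mu = 43/37.52 = 1.146055 (approx.), and ln(43/37.52) = 0.136326.
y * ln(y/mu) = 43 * 0.136326 = 5.862018.
y - mu = 5.48.
D = 2 * (5.862018 - 5.48) = 0.764036, which rounds to 0.7640.

0.7640


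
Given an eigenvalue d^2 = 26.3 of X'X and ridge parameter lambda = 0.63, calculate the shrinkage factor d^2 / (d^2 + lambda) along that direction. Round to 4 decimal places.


Denominator = d^2 + lambda = 26.3 + 0.63 = 26.9300.
Shrinkage = 26.3 / 26.9300 = 0.9766.

0.9766


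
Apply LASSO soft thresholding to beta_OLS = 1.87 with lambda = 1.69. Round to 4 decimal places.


Check: |1.87| = 1.87 vs lambda = 1.69.
Since |beta| > lambda, coefficient = sign(beta)*(|beta| - lambda) = 0.1800.
Soft-thresholded coefficient = 0.1800.

0.1800


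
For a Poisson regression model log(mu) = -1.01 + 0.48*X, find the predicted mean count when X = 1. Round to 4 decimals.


Compute eta = -1.01 + 0.48 * 1 = -0.5300.
Apply inverse link: mu = e^-0.5300 = 0.5886.

0.5886


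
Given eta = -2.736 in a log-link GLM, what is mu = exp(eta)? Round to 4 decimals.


The inverse log link gives:
mu = exp(-2.736) = 0.0648.

0.0648


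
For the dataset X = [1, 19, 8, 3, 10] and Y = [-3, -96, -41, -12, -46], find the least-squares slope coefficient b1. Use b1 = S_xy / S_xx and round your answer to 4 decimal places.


Calculate xbar = 8.2000, ybar = -39.6000.
S_xx = 198.8000, S_xy = -1027.4000.
Using b1 = S_xy / S_xx = -1027.4000 / 198.8000, we get b1 = -5.1680.

-5.1680


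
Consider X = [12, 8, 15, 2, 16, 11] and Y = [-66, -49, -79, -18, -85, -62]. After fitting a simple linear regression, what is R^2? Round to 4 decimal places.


After computing the OLS fit (b0=-9.6675, b1=-4.7030):
SSres = 5.9188, SStot = 2910.8333.
R^2 = 1 - 5.9188/2910.8333 = 0.9980.

0.9980


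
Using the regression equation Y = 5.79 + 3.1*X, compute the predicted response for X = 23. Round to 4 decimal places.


Predicted value:
Y = 5.79 + (3.1)(23) = 5.79 + 71.3000 = 77.0900.

77.0900


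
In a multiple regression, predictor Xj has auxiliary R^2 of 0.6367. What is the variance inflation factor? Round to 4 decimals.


Using VIF = 1/(1 - R^2_j):
1 - 0.6367 = 0.3633.
VIF = 2.7525.

2.7525


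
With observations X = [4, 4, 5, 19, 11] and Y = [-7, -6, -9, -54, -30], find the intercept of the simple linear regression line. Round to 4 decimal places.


Compute b1 = -3.1998 from the OLS formula.
With xbar = 8.6000 and ybar = -21.2000, the intercept is:
b0 = -21.2000 - -3.1998 * 8.6000 = 6.3180.

6.3180


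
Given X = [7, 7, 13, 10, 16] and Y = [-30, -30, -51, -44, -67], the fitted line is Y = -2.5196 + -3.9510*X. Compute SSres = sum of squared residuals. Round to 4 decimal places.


Predicted values from Y = -2.5196 + -3.9510*X.
Residuals: [0.1766, 0.1766, 2.8826, -1.9704, -1.2644].
SSres = 13.8529.

13.8529


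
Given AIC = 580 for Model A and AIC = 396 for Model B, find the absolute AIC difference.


|AIC_A - AIC_B| = |580 - 396| = 184.
Model B is preferred (lower AIC).

184


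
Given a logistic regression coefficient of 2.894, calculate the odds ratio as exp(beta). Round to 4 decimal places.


exp(2.894) = 18.0654.
So the odds ratio is 18.0654.

18.0654


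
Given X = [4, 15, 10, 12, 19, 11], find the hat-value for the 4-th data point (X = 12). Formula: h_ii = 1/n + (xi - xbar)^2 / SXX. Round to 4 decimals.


Compute xbar = 11.8333 with n = 6 observations.
SXX = 126.8333.
Leverage = 1/6 + (12 - 11.8333)^2/126.8333 = 0.1669.

0.1669


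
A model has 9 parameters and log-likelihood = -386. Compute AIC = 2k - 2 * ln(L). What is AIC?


Compute:
2k = 2*9 = 18.
-2*loglik = -2*(-386) = 772.
AIC = 18 + 772 = 790.

790


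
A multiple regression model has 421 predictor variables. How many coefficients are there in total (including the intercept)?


Including the intercept, the model has 421 predictor coefficients + 1 intercept.
Total = 422.

422


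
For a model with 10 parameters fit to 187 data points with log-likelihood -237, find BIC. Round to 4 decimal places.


ln(187) = 5.231109.
k * ln(n) = 10 * 5.231109 = 52.311090.
-2L = 474.
BIC = 52.311090 + 474 = 526.311090, which rounds to 526.3111.

526.3111


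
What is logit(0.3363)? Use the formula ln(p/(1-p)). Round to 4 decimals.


1 - p = 0.6637.
p/(1-p) = 0.5067.
logit = ln(0.5067) = -0.6798.

-0.6798


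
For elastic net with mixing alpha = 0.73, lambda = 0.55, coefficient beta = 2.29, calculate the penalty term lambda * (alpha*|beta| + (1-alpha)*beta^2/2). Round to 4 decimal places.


Compute:
L1 = 0.73 * 2.29 = 1.6717.
L2 = 0.27 * 2.29^2 / 2 = 0.7080.
Penalty = 0.55 * (1.6717 + 0.7080) = 1.3088.

1.3088


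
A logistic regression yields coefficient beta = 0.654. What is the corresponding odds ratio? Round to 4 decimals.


Odds ratio = exp(beta) = exp(0.654).
= 1.9232.

1.9232


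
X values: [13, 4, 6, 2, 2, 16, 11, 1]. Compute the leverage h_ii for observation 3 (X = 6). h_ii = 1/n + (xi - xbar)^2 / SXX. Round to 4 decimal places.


n = 8, xbar = 6.8750.
SXX = sum((xi - xbar)^2) = 228.8750.
h = 1/8 + (6 - 6.8750)^2 / 228.8750 = 0.1283.

0.1283


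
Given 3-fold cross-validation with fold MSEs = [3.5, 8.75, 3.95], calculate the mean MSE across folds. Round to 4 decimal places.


Add all fold MSEs: 16.2000.
Divide by k = 3: 16.2000/3 = 5.4000.

5.4000


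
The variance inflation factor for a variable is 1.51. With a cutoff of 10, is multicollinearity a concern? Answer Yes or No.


Check: VIF = 1.51 vs threshold = 10.
Since 1.51 < 10, the answer is No.

No


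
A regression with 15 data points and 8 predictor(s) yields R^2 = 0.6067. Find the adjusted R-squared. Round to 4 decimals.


Adjusted R^2 = 1 - (1 - R^2) * (n-1)/(n-p-1).
(1 - R^2) = 0.3933.
(n-1)/(n-p-1) = 14/6.
(1 - R^2) * (n-1) = 0.3933 * 14 = 5.5062.
Divide by (n-p-1): 5.5062 / 6 = 0.9177.
Adj R^2 = 1 - 0.9177 = 0.0823.

0.0823


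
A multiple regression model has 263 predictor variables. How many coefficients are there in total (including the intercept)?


Each predictor gets one coefficient, plus one intercept.
Total parameters = 263 + 1 = 264.

264


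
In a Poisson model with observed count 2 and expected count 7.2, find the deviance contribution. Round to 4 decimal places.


y/mu = 2/7.2 = 0.277778 (approx.), and ln(2/7.2) = -1.280934.
y * ln(y/mu) = 2 * -1.280934 = -2.561868.
y - mu = -5.2.
D = 2 * (-2.561868 - -5.2) = 5.276264, which rounds to 5.2763.

5.2763


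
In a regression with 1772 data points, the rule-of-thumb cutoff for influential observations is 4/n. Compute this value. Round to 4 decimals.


Using the rule of thumb:
Threshold = 4 / 1772 = 0.0023.

0.0023


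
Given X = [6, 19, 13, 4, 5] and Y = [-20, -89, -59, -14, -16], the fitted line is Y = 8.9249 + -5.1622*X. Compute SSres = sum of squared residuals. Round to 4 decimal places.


Compute predicted values, then residuals = yi - yhat_i.
Residuals: [2.0483, 0.1569, -0.8163, -2.2761, 0.8861].
SSres = sum(residual^2) = 10.8523.

10.8523


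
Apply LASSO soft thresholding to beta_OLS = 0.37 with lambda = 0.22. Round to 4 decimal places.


Absolute value: |0.37| = 0.37.
Compare to lambda = 0.22.
Since |beta| > lambda, coefficient = sign(beta)*(|beta| - lambda) = 0.1500.

0.1500


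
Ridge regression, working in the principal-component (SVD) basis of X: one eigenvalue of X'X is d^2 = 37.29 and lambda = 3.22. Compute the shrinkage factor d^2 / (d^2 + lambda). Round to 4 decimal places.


Denominator = d^2 + lambda = 37.29 + 3.22 = 40.5100.
Shrinkage = 37.29 / 40.5100 = 0.9205.

0.9205


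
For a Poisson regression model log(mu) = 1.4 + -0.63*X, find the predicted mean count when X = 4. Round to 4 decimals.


eta = 1.4 + -0.63 * 4 = -1.1200.
mu = exp(-1.1200) = 0.3263.

0.3263


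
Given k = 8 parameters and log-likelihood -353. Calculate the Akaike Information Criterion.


AIC = 2*8 - 2*(-353).
= 16 + 706 = 722.

722


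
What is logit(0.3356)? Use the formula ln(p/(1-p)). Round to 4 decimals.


The odds are p/(1-p) = 0.3356 / 0.6644 = 0.5051.
logit(p) = ln(0.5051) = -0.6830.

-0.6830


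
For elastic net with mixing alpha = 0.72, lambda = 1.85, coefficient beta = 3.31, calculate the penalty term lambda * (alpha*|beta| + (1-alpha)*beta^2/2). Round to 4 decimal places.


alpha * |beta| = 0.72 * 3.31 = 2.3832.
(1-alpha) * beta^2/2 = 0.28 * 10.9561/2 = 1.5339.
Total = 1.85 * (2.3832 + 1.5339) = 7.2465.

7.2465


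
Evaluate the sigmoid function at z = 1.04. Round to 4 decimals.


Compute exp(-1.0400) = 0.3535.
Sigmoid = 1 / (1 + 0.3535) = 1 / 1.3535 = 0.7389.

0.7389


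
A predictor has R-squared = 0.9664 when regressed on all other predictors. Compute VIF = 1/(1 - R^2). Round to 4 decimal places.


VIF = 1 / (1 - 0.9664).
= 1 / 0.0336 = 29.7619.

29.7619


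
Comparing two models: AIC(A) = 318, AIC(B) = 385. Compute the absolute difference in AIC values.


Compute |318 - 385| = 67.
Model A has the smaller AIC.

67


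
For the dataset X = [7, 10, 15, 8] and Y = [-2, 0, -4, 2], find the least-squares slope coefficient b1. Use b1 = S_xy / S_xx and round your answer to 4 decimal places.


The sample means are xbar = 10.0000 and ybar = -1.0000.
Compute S_xx = 38.0000 and S_xy = -18.0000.
Slope b1 = S_xy / S_xx = -18.0000 / 38.0000 = -0.4737.

-0.4737


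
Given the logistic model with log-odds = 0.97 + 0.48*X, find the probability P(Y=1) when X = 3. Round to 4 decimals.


Linear predictor: z = 0.97 + 0.48 * 3 = 2.4100.
P = 1/(1 + exp(-2.4100)) = 1/(1 + 0.0898) = 0.9176.

0.9176


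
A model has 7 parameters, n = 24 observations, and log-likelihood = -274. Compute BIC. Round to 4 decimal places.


Compute k*ln(n) = 7*ln(24) = 7*3.178054 = 22.246378.
Then -2*loglik = 548.
BIC = 22.246378 + 548 = 570.246378, which rounds to 570.2464.

570.2464


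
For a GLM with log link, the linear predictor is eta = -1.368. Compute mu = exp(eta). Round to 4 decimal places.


mu = exp(eta) = exp(-1.368).
= 0.2546.

0.2546


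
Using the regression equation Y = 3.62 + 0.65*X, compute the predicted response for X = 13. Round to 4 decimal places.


Predicted value:
Y = 3.62 + (0.65)(13) = 3.62 + 8.4500 = 12.0700.

12.0700


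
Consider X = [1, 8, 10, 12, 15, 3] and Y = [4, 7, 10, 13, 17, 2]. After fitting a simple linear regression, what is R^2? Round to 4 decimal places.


The fitted line is Y = 0.5904 + 1.0093*X.
SSres = 13.3209, SStot = 158.8333.
R^2 = 1 - SSres/SStot = 0.9161.

0.9161


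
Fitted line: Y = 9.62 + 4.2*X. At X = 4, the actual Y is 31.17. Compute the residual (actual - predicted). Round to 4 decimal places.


Fitted value at X = 4 is yhat = 9.62 + 4.2*4 = 26.4200.
Residual = 31.17 - 26.4200 = 4.7500.

4.7500


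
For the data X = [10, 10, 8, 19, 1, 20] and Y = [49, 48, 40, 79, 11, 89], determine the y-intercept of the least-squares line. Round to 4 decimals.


Compute b1 = 3.9191 from the OLS formula.
With xbar = 11.3333 and ybar = 52.6667, the intercept is:
b0 = 52.6667 - 3.9191 * 11.3333 = 8.2507.

8.2507


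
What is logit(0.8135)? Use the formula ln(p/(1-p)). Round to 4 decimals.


Compute the odds: 0.8135/0.1865 = 4.3619.
Take the natural log: ln(4.3619) = 1.4729.

1.4729


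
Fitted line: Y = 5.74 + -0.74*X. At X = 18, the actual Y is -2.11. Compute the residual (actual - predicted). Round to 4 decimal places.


Fitted value at X = 18 is yhat = 5.74 + -0.74*18 = -7.5800.
Residual = -2.11 - -7.5800 = 5.4700.

5.4700


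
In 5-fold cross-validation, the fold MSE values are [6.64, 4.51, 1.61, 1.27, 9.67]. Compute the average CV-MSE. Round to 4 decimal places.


Total MSE across folds = 23.7000.
CV-MSE = 23.7000/5 = 4.7400.

4.7400


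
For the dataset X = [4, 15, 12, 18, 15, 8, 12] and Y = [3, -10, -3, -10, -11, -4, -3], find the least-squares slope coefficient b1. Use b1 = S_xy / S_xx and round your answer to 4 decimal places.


Calculate xbar = 12.0000, ybar = -5.4286.
S_xx = 134.0000, S_xy = -131.0000.
Using b1 = S_xy / S_xx = -131.0000 / 134.0000, we get b1 = -0.9776.

-0.9776


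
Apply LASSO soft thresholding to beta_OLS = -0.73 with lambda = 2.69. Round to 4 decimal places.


Absolute value: |-0.73| = 0.73.
Compare to lambda = 2.69.
Since |beta| <= lambda, the coefficient is set to 0.

0.0000


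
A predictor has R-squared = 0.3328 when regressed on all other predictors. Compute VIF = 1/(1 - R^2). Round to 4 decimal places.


VIF = 1 / (1 - 0.3328).
= 1 / 0.6672 = 1.4988.

1.4988


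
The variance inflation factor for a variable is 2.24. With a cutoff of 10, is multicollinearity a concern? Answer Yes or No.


The threshold is 10.
VIF = 2.24 is < 10.
Multicollinearity indication: No.

No


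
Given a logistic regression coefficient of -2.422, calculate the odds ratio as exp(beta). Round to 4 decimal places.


exp(-2.422) = 0.0887.
So the odds ratio is 0.0887.

0.0887


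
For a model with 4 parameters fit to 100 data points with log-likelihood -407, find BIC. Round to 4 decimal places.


k * ln(n) = 4 * ln(100) = 4 * 4.605170 = 18.420680.
-2 * loglik = -2 * (-407) = 814.
BIC = 18.420680 + 814 = 832.420680, which rounds to 832.4207.

832.4207


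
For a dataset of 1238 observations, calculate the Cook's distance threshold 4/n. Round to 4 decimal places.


Using the rule of thumb:
Threshold = 4 / 1238 = 0.0032.

0.0032


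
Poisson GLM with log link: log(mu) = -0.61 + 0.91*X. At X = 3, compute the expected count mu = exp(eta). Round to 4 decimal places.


Compute eta = -0.61 + 0.91 * 3 = 2.1200.
Apply inverse link: mu = e^2.1200 = 8.3311.

8.3311


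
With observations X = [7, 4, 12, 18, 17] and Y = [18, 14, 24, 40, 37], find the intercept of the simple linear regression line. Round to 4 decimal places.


The slope is b1 = 1.8512.
Sample means are xbar = 11.6000 and ybar = 26.6000.
Intercept: b0 = 26.6000 - (1.8512)(11.6000) = 5.1260.

5.1260


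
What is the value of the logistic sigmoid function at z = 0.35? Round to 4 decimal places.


exp(-0.3500) = 0.7047.
1 + exp(-z) = 1.7047.
sigmoid = 1/1.7047 = 0.5866.

0.5866


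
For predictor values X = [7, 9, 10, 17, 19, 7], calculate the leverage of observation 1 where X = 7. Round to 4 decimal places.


n = 6, xbar = 11.5000.
SXX = sum((xi - xbar)^2) = 135.5000.
h = 1/6 + (7 - 11.5000)^2 / 135.5000 = 0.3161.

0.3161


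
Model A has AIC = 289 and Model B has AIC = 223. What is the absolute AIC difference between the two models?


Absolute difference = |289 - 223| = 66.
The model with lower AIC (B) is preferred.

66


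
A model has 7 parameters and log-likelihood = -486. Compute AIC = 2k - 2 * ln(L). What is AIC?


AIC = 2*7 - 2*(-486).
= 14 + 972 = 986.

986


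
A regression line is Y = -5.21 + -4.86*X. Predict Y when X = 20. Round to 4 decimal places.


Plug X = 20 into Y = -5.21 + -4.86*X:
Y = -5.21 + -97.2000 = -102.4100.

-102.4100


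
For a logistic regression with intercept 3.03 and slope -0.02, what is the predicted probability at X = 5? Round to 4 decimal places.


Linear predictor: z = 3.03 + -0.02 * 5 = 2.9300.
P = 1/(1 + exp(-2.9300)) = 1/(1 + 0.0534) = 0.9493.

0.9493


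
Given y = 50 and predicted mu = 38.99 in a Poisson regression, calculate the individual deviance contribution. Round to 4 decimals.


Compute y*ln(y/mu) = 50*ln(50/38.99) = 50*0.248718 = 12.435900.
y - mu = 11.01.
D = 2*(12.435900 - (11.01)) = 2.851800, which rounds to 2.8518.

2.8518


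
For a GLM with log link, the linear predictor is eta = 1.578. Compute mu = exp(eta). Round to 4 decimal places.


mu = exp(eta) = exp(1.578).
= 4.8453.

4.8453


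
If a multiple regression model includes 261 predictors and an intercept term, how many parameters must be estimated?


Total coefficients = number of predictors + 1 (for the intercept).
= 261 + 1 = 262.

262


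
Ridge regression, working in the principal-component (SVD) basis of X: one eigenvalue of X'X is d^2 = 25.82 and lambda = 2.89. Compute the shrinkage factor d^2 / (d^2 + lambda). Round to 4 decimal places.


d^2 + lambda = 25.82 + 2.89 = 28.7100.
Shrinkage factor = 25.82/28.7100 = 0.8993.

0.8993


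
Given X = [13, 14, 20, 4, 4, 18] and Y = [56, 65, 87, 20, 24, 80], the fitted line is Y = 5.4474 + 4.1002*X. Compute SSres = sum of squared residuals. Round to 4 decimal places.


Compute predicted values, then residuals = yi - yhat_i.
Residuals: [-2.7500, 2.1498, -0.4514, -1.8482, 2.1518, 0.7490].
SSres = sum(residual^2) = 20.9950.

20.9950


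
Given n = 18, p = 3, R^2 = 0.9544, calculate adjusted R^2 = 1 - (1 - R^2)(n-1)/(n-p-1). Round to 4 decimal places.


Plug in: Adj R^2 = 1 - (1 - 0.9544) * 17/14.
= 1 - 0.0456 * 17/14
= 1 - 0.7752 / 14
= 1 - 0.0554 = 0.9446.

0.9446


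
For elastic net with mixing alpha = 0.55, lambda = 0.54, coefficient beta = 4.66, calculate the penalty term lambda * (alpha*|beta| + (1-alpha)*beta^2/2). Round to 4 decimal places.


Compute:
L1 = 0.55 * 4.66 = 2.5630.
L2 = 0.45 * 4.66^2 / 2 = 4.8860.
Penalty = 0.54 * (2.5630 + 4.8860) = 4.0225.

4.0225


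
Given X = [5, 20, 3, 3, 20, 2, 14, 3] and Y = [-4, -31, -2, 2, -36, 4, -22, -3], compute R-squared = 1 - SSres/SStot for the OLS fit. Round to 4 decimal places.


After computing the OLS fit (b0=5.7014, b1=-1.9659):
SSres = 33.4881, SStot = 1732.0000.
R^2 = 1 - 33.4881/1732.0000 = 0.9807.

0.9807


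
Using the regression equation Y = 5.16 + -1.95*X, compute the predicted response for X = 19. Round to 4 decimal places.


Plug X = 19 into Y = 5.16 + -1.95*X:
Y = 5.16 + -37.0500 = -31.8900.

-31.8900


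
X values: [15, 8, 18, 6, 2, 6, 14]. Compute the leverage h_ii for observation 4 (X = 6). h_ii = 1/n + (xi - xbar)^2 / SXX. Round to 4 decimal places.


n = 7, xbar = 9.8571.
SXX = sum((xi - xbar)^2) = 204.8571.
h = 1/7 + (6 - 9.8571)^2 / 204.8571 = 0.2155.

0.2155


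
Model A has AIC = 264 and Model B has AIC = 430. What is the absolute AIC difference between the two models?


Absolute difference = |264 - 430| = 166.
The model with lower AIC (A) is preferred.

166


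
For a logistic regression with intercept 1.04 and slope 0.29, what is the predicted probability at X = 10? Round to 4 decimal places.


Linear predictor: z = 1.04 + 0.29 * 10 = 3.9400.
P = 1/(1 + exp(-3.9400)) = 1/(1 + 0.0194) = 0.9809.

0.9809


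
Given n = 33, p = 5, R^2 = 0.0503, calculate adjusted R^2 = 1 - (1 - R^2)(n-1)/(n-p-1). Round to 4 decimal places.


Using the formula:
(1 - 0.0503) = 0.9497.
Multiply by 32/27: 0.9497 * 32 = 30.3904, then 30.3904 / 27 = 1.1256.
Adj R^2 = 1 - 1.1256 = -0.1256.

-0.1256


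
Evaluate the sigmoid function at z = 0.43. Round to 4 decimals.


Compute exp(-0.4300) = 0.6505.
Sigmoid = 1 / (1 + 0.6505) = 1 / 1.6505 = 0.6059.

0.6059


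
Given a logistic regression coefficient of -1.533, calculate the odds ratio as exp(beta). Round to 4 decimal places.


Odds ratio = exp(beta) = exp(-1.533).
= 0.2159.

0.2159
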